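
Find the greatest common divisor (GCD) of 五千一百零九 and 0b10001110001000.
Convert 五千一百零九 (Chinese numeral) → 5×1000 + 1×100 + 9 = 5109 (decimal)
Convert 0b10001110001000 (binary) → 8192 + 512 + 256 + 128 + 8 = 9096 (decimal)
Compute gcd(5109, 9096) = 3
3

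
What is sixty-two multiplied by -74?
Convert sixty-two (English words) → 62 (decimal)
Compute 62 × -74 = -4588
-4588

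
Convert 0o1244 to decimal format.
Convert 0o1244 (octal) → 1×512 + 2×64 + 4×8 + 4 = 676 (decimal)
676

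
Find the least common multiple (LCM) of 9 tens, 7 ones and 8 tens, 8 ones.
Convert 9 tens, 7 ones (place-value notation) → 9×10 + 7 = 97 (decimal)
Convert 8 tens, 8 ones (place-value notation) → 8×10 + 8 = 88 (decimal)
Compute lcm(97, 88) = 8536
8536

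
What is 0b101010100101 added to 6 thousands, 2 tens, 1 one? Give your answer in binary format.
Convert 0b101010100101 (binary) → 2048 + 512 + 128 + 32 + 4 + 1 = 2725 (decimal)
Convert 6 thousands, 2 tens, 1 one (place-value notation) → 6×1000 + 2×10 + 1 = 6021 (decimal)
Compute 2725 + 6021 = 8746
Convert 8746 (decimal) → 8746 = 8192 + 512 + 32 + 8 + 2 → 0b10001000101010 (binary)
0b10001000101010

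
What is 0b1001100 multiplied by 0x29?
Convert 0b1001100 (binary) → 64 + 8 + 4 = 76 (decimal)
Convert 0x29 (hexadecimal) → 2×16 + 9 = 41 (decimal)
Compute 76 × 41 = 3116
3116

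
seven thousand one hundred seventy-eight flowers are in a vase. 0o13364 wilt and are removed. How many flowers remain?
Convert seven thousand one hundred seventy-eight (English words) → 7×1000 + 1×100 + 78 = 7178 (decimal)
Convert 0o13364 (octal) → 1×4096 + 3×512 + 3×64 + 6×8 + 4 = 5876 (decimal)
Compute 7178 - 5876 = 1302
1302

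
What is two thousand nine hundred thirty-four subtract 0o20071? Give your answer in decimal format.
Convert two thousand nine hundred thirty-four (English words) → 2×1000 + 9×100 + 34 = 2934 (decimal)
Convert 0o20071 (octal) → 2×4096 + 7×8 + 1 = 8249 (decimal)
Compute 2934 - 8249 = -5315
-5315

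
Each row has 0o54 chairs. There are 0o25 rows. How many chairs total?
Convert 0o54 (octal) → 5×8 + 4 = 44 (decimal)
Convert 0o25 (octal) → 2×8 + 5 = 21 (decimal)
Compute 44 × 21 = 924
924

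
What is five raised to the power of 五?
Convert five (English words) → 5 (decimal)
Convert 五 (Chinese numeral) → 5 (decimal)
Compute 5 ^ 5 = 3125
3125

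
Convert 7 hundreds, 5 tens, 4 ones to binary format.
Convert 7 hundreds, 5 tens, 4 ones (place-value notation) → 7×100 + 5×10 + 4 = 754 (decimal)
Convert 754 (decimal) → 754 = 512 + 128 + 64 + 32 + 16 + 2 → 0b1011110010 (binary)
0b1011110010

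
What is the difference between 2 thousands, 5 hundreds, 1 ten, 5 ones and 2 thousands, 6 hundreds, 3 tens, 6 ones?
Convert 2 thousands, 5 hundreds, 1 ten, 5 ones (place-value notation) → 2×1000 + 5×100 + 1×10 + 5 = 2515 (decimal)
Convert 2 thousands, 6 hundreds, 3 tens, 6 ones (place-value notation) → 2×1000 + 6×100 + 3×10 + 6 = 2636 (decimal)
Difference: |2515 - 2636| = 121
121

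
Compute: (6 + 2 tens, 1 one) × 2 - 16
Convert 2 tens, 1 one (place-value notation) → 2×10 + 1 = 21 (decimal)
Expression in decimal: (6 + 21) × 2 - 16
Parentheses first: 6 + 21 = 27
Multiply: 27 × 2 = 54
Subtract: 54 - 16 = 38
38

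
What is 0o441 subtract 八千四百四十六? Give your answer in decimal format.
Convert 0o441 (octal) → 4×64 + 4×8 + 1 = 289 (decimal)
Convert 八千四百四十六 (Chinese numeral) → 8×1000 + 4×100 + 4×10 + 6 = 8446 (decimal)
Compute 289 - 8446 = -8157
-8157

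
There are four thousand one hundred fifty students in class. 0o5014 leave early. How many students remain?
Convert four thousand one hundred fifty (English words) → 4×1000 + 1×100 + 50 = 4150 (decimal)
Convert 0o5014 (octal) → 5×512 + 1×8 + 4 = 2572 (decimal)
Compute 4150 - 2572 = 1578
1578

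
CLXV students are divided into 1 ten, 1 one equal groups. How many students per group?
Convert CLXV (Roman numeral) → 100 + 50 + 10 + 5 = 165 (decimal)
Convert 1 ten, 1 one (place-value notation) → 1×10 + 1 = 11 (decimal)
Compute 165 ÷ 11 = 15
15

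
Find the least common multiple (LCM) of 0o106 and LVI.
Convert 0o106 (octal) → 1×64 + 6 = 70 (decimal)
Convert LVI (Roman numeral) → 50 + 5 + 1 = 56 (decimal)
Compute lcm(70, 56) = 280
280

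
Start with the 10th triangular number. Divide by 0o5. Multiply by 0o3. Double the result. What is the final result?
Convert the 10th triangular number (triangular index) → 10×11/2 = 55 (decimal)
Start: 55
Convert 0o5 (octal) → 5 (decimal)
55 ÷ 5 = 11
Convert 0o3 (octal) → 3 (decimal)
11 × 3 = 33
33 × 2 = 66
66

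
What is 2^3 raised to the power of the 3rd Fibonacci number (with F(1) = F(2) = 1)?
Convert 2^3 (power) → 8 (decimal)
Convert the 3rd Fibonacci number (with F(1) = F(2) = 1) (Fibonacci index) → 1, 1, 2 → 2 (decimal)
Compute 8 ^ 2 = 64
64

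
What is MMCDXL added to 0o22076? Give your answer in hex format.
Convert MMCDXL (Roman numeral) → 1000 + 1000 + 400 + 40 = 2440 (decimal)
Convert 0o22076 (octal) → 2×4096 + 2×512 + 7×8 + 6 = 9278 (decimal)
Compute 2440 + 9278 = 11718
Convert 11718 (decimal) → 11718 = 2×4096 + 13×256 + 12×16 + 6 → 0x2DC6 (hexadecimal)
0x2DC6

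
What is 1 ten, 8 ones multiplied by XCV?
Convert 1 ten, 8 ones (place-value notation) → 1×10 + 8 = 18 (decimal)
Convert XCV (Roman numeral) → 90 + 5 = 95 (decimal)
Compute 18 × 95 = 1710
1710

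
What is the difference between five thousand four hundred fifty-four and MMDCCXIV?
Convert five thousand four hundred fifty-four (English words) → 5×1000 + 4×100 + 54 = 5454 (decimal)
Convert MMDCCXIV (Roman numeral) → 1000 + 1000 + 500 + 100 + 100 + 10 + 4 = 2714 (decimal)
Difference: |5454 - 2714| = 2740
2740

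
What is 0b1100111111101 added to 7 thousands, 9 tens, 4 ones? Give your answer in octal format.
Convert 0b1100111111101 (binary) → 4096 + 2048 + 256 + 128 + 64 + 32 + 16 + 8 + 4 + 1 = 6653 (decimal)
Convert 7 thousands, 9 tens, 4 ones (place-value notation) → 7×1000 + 9×10 + 4 = 7094 (decimal)
Compute 6653 + 7094 = 13747
Convert 13747 (decimal) → 13747 = 3×4096 + 2×512 + 6×64 + 6×8 + 3 → 0o32663 (octal)
0o32663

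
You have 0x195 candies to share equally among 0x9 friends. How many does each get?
Convert 0x195 (hexadecimal) → 1×256 + 9×16 + 5 = 405 (decimal)
Convert 0x9 (hexadecimal) → 9 (decimal)
Compute 405 ÷ 9 = 45
45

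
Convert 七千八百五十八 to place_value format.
Convert 七千八百五十八 (Chinese numeral) → 7×1000 + 8×100 + 5×10 + 8 = 7858 (decimal)
Convert 7858 (decimal) → 7858 = 7×1000 + 8×100 + 5×10 + 8 → 7 thousands, 8 hundreds, 5 tens, 8 ones (place-value notation)
7 thousands, 8 hundreds, 5 tens, 8 ones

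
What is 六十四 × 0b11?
Convert 六十四 (Chinese numeral) → 6×10 + 4 = 64 (decimal)
Convert 0b11 (binary) → 2 + 1 = 3 (decimal)
Compute 64 × 3 = 192
192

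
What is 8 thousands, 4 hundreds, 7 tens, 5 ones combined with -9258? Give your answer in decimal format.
Convert 8 thousands, 4 hundreds, 7 tens, 5 ones (place-value notation) → 8×1000 + 4×100 + 7×10 + 5 = 8475 (decimal)
Compute 8475 + -9258 = -783
-783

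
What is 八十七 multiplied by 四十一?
Convert 八十七 (Chinese numeral) → 8×10 + 7 = 87 (decimal)
Convert 四十一 (Chinese numeral) → 4×10 + 1 = 41 (decimal)
Compute 87 × 41 = 3567
3567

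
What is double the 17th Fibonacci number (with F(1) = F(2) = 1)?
The 17th Fibonacci number (with F(1) = F(2) = 1) = 1597
Compute 1597 × 2 = 3194
3194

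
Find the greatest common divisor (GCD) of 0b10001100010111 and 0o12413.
Convert 0b10001100010111 (binary) → 8192 + 512 + 256 + 16 + 4 + 2 + 1 = 8983 (decimal)
Convert 0o12413 (octal) → 1×4096 + 2×512 + 4×64 + 1×8 + 3 = 5387 (decimal)
Compute gcd(8983, 5387) = 1
1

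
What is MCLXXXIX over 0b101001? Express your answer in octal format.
Convert MCLXXXIX (Roman numeral) → 1000 + 100 + 50 + 10 + 10 + 10 + 9 = 1189 (decimal)
Convert 0b101001 (binary) → 32 + 8 + 1 = 41 (decimal)
Compute 1189 ÷ 41 = 29
Convert 29 (decimal) → 29 = 3×8 + 5 → 0o35 (octal)
0o35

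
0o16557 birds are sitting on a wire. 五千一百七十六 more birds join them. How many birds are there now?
Convert 0o16557 (octal) → 1×4096 + 6×512 + 5×64 + 5×8 + 7 = 7535 (decimal)
Convert 五千一百七十六 (Chinese numeral) → 5×1000 + 1×100 + 7×10 + 6 = 5176 (decimal)
Compute 7535 + 5176 = 12711
12711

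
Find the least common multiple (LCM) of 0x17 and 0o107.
Convert 0x17 (hexadecimal) → 1×16 + 7 = 23 (decimal)
Convert 0o107 (octal) → 1×64 + 7 = 71 (decimal)
Compute lcm(23, 71) = 1633
1633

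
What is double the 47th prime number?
The 47th prime number = 211
Compute 211 × 2 = 422
422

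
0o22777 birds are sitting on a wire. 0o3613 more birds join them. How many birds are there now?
Convert 0o22777 (octal) → 2×4096 + 2×512 + 7×64 + 7×8 + 7 = 9727 (decimal)
Convert 0o3613 (octal) → 3×512 + 6×64 + 1×8 + 3 = 1931 (decimal)
Compute 9727 + 1931 = 11658
11658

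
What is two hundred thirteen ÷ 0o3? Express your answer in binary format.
Convert two hundred thirteen (English words) → 2×100 + 13 = 213 (decimal)
Convert 0o3 (octal) → 3 (decimal)
Compute 213 ÷ 3 = 71
Convert 71 (decimal) → 71 = 64 + 4 + 2 + 1 → 0b1000111 (binary)
0b1000111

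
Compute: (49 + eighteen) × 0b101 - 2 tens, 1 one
Convert eighteen (English words) → 18 (decimal)
Convert 0b101 (binary) → 4 + 1 = 5 (decimal)
Convert 2 tens, 1 one (place-value notation) → 2×10 + 1 = 21 (decimal)
Expression in decimal: (49 + 18) × 5 - 21
Parentheses first: 49 + 18 = 67
Multiply: 67 × 5 = 335
Subtract: 335 - 21 = 314
314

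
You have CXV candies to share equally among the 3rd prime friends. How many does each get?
Convert CXV (Roman numeral) → 100 + 10 + 5 = 115 (decimal)
Convert the 3rd prime (prime index) → 5 (decimal)
Compute 115 ÷ 5 = 23
23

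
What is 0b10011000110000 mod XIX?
Convert 0b10011000110000 (binary) → 8192 + 1024 + 512 + 32 + 16 = 9776 (decimal)
Convert XIX (Roman numeral) → 10 + 9 = 19 (decimal)
Compute 9776 mod 19 = 10
10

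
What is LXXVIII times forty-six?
Convert LXXVIII (Roman numeral) → 50 + 10 + 10 + 5 + 1 + 1 + 1 = 78 (decimal)
Convert forty-six (English words) → 46 (decimal)
Compute 78 × 46 = 3588
3588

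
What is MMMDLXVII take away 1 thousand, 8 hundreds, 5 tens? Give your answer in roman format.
Convert MMMDLXVII (Roman numeral) → 1000 + 1000 + 1000 + 500 + 50 + 10 + 5 + 1 + 1 = 3567 (decimal)
Convert 1 thousand, 8 hundreds, 5 tens (place-value notation) → 1×1000 + 8×100 + 5×10 = 1850 (decimal)
Compute 3567 - 1850 = 1717
Convert 1717 (decimal) → 1717 = 1000 + 500 + 100 + 100 + 10 + 5 + 1 + 1 → MDCCXVII (Roman numeral)
MDCCXVII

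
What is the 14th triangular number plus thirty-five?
The 14th triangular number = 14×15/2 = 105
Convert thirty-five (English words) → 35 (decimal)
Compute 105 + 35 = 140
140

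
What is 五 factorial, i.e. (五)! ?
Convert 五 (Chinese numeral) → 5 (decimal)
Compute 5! = 120
120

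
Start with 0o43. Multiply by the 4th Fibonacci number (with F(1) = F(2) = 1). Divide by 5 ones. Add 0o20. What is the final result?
Convert 0o43 (octal) → 4×8 + 3 = 35 (decimal)
Start: 35
Convert the 4th Fibonacci number (with F(1) = F(2) = 1) (Fibonacci index) → 1, 1, 2, 3 → 3 (decimal)
35 × 3 = 105
Convert 5 ones (place-value notation) → 5 (decimal)
105 ÷ 5 = 21
Convert 0o20 (octal) → 2×8 = 16 (decimal)
21 + 16 = 37
37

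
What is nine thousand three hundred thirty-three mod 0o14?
Convert nine thousand three hundred thirty-three (English words) → 9×1000 + 3×100 + 33 = 9333 (decimal)
Convert 0o14 (octal) → 1×8 + 4 = 12 (decimal)
Compute 9333 mod 12 = 9
9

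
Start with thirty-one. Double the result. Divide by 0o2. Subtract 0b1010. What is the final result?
Convert thirty-one (English words) → 31 (decimal)
Start: 31
31 × 2 = 62
Convert 0o2 (octal) → 2 (decimal)
62 ÷ 2 = 31
Convert 0b1010 (binary) → 8 + 2 = 10 (decimal)
31 - 10 = 21
21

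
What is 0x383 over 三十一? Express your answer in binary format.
Convert 0x383 (hexadecimal) → 3×256 + 8×16 + 3 = 899 (decimal)
Convert 三十一 (Chinese numeral) → 3×10 + 1 = 31 (decimal)
Compute 899 ÷ 31 = 29
Convert 29 (decimal) → 29 = 16 + 8 + 4 + 1 → 0b11101 (binary)
0b11101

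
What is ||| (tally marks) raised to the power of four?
Convert ||| (tally marks) → 3 (decimal)
Convert four (English words) → 4 (decimal)
Compute 3 ^ 4 = 81
81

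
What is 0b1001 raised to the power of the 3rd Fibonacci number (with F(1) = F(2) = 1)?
Convert 0b1001 (binary) → 8 + 1 = 9 (decimal)
Convert the 3rd Fibonacci number (with F(1) = F(2) = 1) (Fibonacci index) → 1, 1, 2 → 2 (decimal)
Compute 9 ^ 2 = 81
81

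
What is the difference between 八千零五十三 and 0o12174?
Convert 八千零五十三 (Chinese numeral) → 8×1000 + 5×10 + 3 = 8053 (decimal)
Convert 0o12174 (octal) → 1×4096 + 2×512 + 1×64 + 7×8 + 4 = 5244 (decimal)
Difference: |8053 - 5244| = 2809
2809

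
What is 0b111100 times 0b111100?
Convert 0b111100 (binary) → 32 + 16 + 8 + 4 = 60 (decimal)
Convert 0b111100 (binary) → 32 + 16 + 8 + 4 = 60 (decimal)
Compute 60 × 60 = 3600
3600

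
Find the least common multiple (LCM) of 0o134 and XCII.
Convert 0o134 (octal) → 1×64 + 3×8 + 4 = 92 (decimal)
Convert XCII (Roman numeral) → 90 + 1 + 1 = 92 (decimal)
Compute lcm(92, 92) = 92
92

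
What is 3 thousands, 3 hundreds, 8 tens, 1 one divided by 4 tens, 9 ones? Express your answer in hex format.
Convert 3 thousands, 3 hundreds, 8 tens, 1 one (place-value notation) → 3×1000 + 3×100 + 8×10 + 1 = 3381 (decimal)
Convert 4 tens, 9 ones (place-value notation) → 4×10 + 9 = 49 (decimal)
Compute 3381 ÷ 49 = 69
Convert 69 (decimal) → 69 = 4×16 + 5 → 0x45 (hexadecimal)
0x45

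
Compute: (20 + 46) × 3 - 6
Parentheses first: 20 + 46 = 66
Multiply: 66 × 3 = 198
Subtract: 198 - 6 = 192
192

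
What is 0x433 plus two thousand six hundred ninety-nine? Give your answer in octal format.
Convert 0x433 (hexadecimal) → 4×256 + 3×16 + 3 = 1075 (decimal)
Convert two thousand six hundred ninety-nine (English words) → 2×1000 + 6×100 + 99 = 2699 (decimal)
Compute 1075 + 2699 = 3774
Convert 3774 (decimal) → 3774 = 7×512 + 2×64 + 7×8 + 6 → 0o7276 (octal)
0o7276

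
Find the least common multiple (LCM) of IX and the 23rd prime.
Convert IX (Roman numeral) → 9 (decimal)
Convert the 23rd prime (prime index) → 83 (decimal)
Compute lcm(9, 83) = 747
747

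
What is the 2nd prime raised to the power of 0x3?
Convert the 2nd prime (prime index) → 3 (decimal)
Convert 0x3 (hexadecimal) → 3 (decimal)
Compute 3 ^ 3 = 27
27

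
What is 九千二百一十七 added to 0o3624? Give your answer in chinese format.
Convert 九千二百一十七 (Chinese numeral) → 9×1000 + 2×100 + 1×10 + 7 = 9217 (decimal)
Convert 0o3624 (octal) → 3×512 + 6×64 + 2×8 + 4 = 1940 (decimal)
Compute 9217 + 1940 = 11157
Convert 11157 (decimal) → 11157 = 1×10000 + 1×1000 + 1×100 + 5×10 + 7 → 一万一千一百五十七 (Chinese numeral)
一万一千一百五十七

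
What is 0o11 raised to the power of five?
Convert 0o11 (octal) → 1×8 + 1 = 9 (decimal)
Convert five (English words) → 5 (decimal)
Compute 9 ^ 5 = 59049
59049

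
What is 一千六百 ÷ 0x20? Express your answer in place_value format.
Convert 一千六百 (Chinese numeral) → 1×1000 + 6×100 = 1600 (decimal)
Convert 0x20 (hexadecimal) → 2×16 = 32 (decimal)
Compute 1600 ÷ 32 = 50
Convert 50 (decimal) → 50 = 5×10 → 5 tens (place-value notation)
5 tens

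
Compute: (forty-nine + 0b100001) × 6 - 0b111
Convert forty-nine (English words) → 49 (decimal)
Convert 0b100001 (binary) → 32 + 1 = 33 (decimal)
Convert 0b111 (binary) → 4 + 2 + 1 = 7 (decimal)
Expression in decimal: (49 + 33) × 6 - 7
Parentheses first: 49 + 33 = 82
Multiply: 82 × 6 = 492
Subtract: 492 - 7 = 485
485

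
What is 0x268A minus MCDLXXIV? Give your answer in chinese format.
Convert 0x268A (hexadecimal) → 2×4096 + 6×256 + 8×16 + 10 = 9866 (decimal)
Convert MCDLXXIV (Roman numeral) → 1000 + 400 + 50 + 10 + 10 + 4 = 1474 (decimal)
Compute 9866 - 1474 = 8392
Convert 8392 (decimal) → 8392 = 8×1000 + 3×100 + 9×10 + 2 → 八千三百九十二 (Chinese numeral)
八千三百九十二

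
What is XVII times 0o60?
Convert XVII (Roman numeral) → 10 + 5 + 1 + 1 = 17 (decimal)
Convert 0o60 (octal) → 6×8 = 48 (decimal)
Compute 17 × 48 = 816
816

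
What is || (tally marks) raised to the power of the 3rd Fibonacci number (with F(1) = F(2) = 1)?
Convert || (tally marks) → 2 (decimal)
Convert the 3rd Fibonacci number (with F(1) = F(2) = 1) (Fibonacci index) → 1, 1, 2 → 2 (decimal)
Compute 2 ^ 2 = 4
4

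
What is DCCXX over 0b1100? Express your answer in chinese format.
Convert DCCXX (Roman numeral) → 500 + 100 + 100 + 10 + 10 = 720 (decimal)
Convert 0b1100 (binary) → 8 + 4 = 12 (decimal)
Compute 720 ÷ 12 = 60
Convert 60 (decimal) → 60 = 6×10 → 六十 (Chinese numeral)
六十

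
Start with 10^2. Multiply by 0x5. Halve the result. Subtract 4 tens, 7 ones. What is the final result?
Convert 10^2 (power) → 100 (decimal)
Start: 100
Convert 0x5 (hexadecimal) → 5 (decimal)
100 × 5 = 500
500 ÷ 2 = 250
Convert 4 tens, 7 ones (place-value notation) → 4×10 + 7 = 47 (decimal)
250 - 47 = 203
203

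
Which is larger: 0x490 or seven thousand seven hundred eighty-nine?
Convert 0x490 (hexadecimal) → 4×256 + 9×16 = 1168 (decimal)
Convert seven thousand seven hundred eighty-nine (English words) → 7×1000 + 7×100 + 89 = 7789 (decimal)
Compare 1168 vs 7789: larger = 7789
7789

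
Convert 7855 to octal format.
Convert 7855 (decimal) → 7855 = 1×4096 + 7×512 + 2×64 + 5×8 + 7 → 0o17257 (octal)
0o17257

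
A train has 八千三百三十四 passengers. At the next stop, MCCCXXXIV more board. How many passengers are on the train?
Convert 八千三百三十四 (Chinese numeral) → 8×1000 + 3×100 + 3×10 + 4 = 8334 (decimal)
Convert MCCCXXXIV (Roman numeral) → 1000 + 100 + 100 + 100 + 10 + 10 + 10 + 4 = 1334 (decimal)
Compute 8334 + 1334 = 9668
9668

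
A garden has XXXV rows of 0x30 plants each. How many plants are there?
Convert 0x30 (hexadecimal) → 3×16 = 48 (decimal)
Convert XXXV (Roman numeral) → 10 + 10 + 10 + 5 = 35 (decimal)
Compute 48 × 35 = 1680
1680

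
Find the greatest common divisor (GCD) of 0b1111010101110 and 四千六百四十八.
Convert 0b1111010101110 (binary) → 4096 + 2048 + 1024 + 512 + 128 + 32 + 8 + 4 + 2 = 7854 (decimal)
Convert 四千六百四十八 (Chinese numeral) → 4×1000 + 6×100 + 4×10 + 8 = 4648 (decimal)
Compute gcd(7854, 4648) = 14
14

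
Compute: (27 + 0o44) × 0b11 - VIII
Convert 0o44 (octal) → 4×8 + 4 = 36 (decimal)
Convert 0b11 (binary) → 2 + 1 = 3 (decimal)
Convert VIII (Roman numeral) → 5 + 1 + 1 + 1 = 8 (decimal)
Expression in decimal: (27 + 36) × 3 - 8
Parentheses first: 27 + 36 = 63
Multiply: 63 × 3 = 189
Subtract: 189 - 8 = 181
181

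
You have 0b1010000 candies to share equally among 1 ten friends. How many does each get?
Convert 0b1010000 (binary) → 64 + 16 = 80 (decimal)
Convert 1 ten (place-value notation) → 1×10 = 10 (decimal)
Compute 80 ÷ 10 = 8
8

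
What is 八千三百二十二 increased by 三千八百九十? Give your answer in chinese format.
Convert 八千三百二十二 (Chinese numeral) → 8×1000 + 3×100 + 2×10 + 2 = 8322 (decimal)
Convert 三千八百九十 (Chinese numeral) → 3×1000 + 8×100 + 9×10 = 3890 (decimal)
Compute 8322 + 3890 = 12212
Convert 12212 (decimal) → 12212 = 1×10000 + 2×1000 + 2×100 + 1×10 + 2 → 一万二千二百一十二 (Chinese numeral)
一万二千二百一十二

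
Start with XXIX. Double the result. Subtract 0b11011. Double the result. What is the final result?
Convert XXIX (Roman numeral) → 10 + 10 + 9 = 29 (decimal)
Start: 29
29 × 2 = 58
Convert 0b11011 (binary) → 16 + 8 + 2 + 1 = 27 (decimal)
58 - 27 = 31
31 × 2 = 62
62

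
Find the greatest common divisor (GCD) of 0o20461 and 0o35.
Convert 0o20461 (octal) → 2×4096 + 4×64 + 6×8 + 1 = 8497 (decimal)
Convert 0o35 (octal) → 3×8 + 5 = 29 (decimal)
Compute gcd(8497, 29) = 29
29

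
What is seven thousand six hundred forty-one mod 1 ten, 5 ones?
Convert seven thousand six hundred forty-one (English words) → 7×1000 + 6×100 + 41 = 7641 (decimal)
Convert 1 ten, 5 ones (place-value notation) → 1×10 + 5 = 15 (decimal)
Compute 7641 mod 15 = 6
6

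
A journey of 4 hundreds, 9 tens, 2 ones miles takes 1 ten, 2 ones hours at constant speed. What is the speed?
Convert 4 hundreds, 9 tens, 2 ones (place-value notation) → 4×100 + 9×10 + 2 = 492 (decimal)
Convert 1 ten, 2 ones (place-value notation) → 1×10 + 2 = 12 (decimal)
Compute 492 ÷ 12 = 41
41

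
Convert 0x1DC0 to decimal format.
Convert 0x1DC0 (hexadecimal) → 1×4096 + 13×256 + 12×16 = 7616 (decimal)
7616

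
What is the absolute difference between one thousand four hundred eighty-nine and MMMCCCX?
Convert one thousand four hundred eighty-nine (English words) → 1×1000 + 4×100 + 89 = 1489 (decimal)
Convert MMMCCCX (Roman numeral) → 1000 + 1000 + 1000 + 100 + 100 + 100 + 10 = 3310 (decimal)
Compute |1489 - 3310| = 1821
1821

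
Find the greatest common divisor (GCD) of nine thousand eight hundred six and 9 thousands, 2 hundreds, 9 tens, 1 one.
Convert nine thousand eight hundred six (English words) → 9×1000 + 8×100 + 6 = 9806 (decimal)
Convert 9 thousands, 2 hundreds, 9 tens, 1 one (place-value notation) → 9×1000 + 2×100 + 9×10 + 1 = 9291 (decimal)
Compute gcd(9806, 9291) = 1
1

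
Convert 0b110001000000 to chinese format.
Convert 0b110001000000 (binary) → 2048 + 1024 + 64 = 3136 (decimal)
Convert 3136 (decimal) → 3136 = 3×1000 + 1×100 + 3×10 + 6 → 三千一百三十六 (Chinese numeral)
三千一百三十六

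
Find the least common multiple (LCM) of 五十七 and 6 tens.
Convert 五十七 (Chinese numeral) → 5×10 + 7 = 57 (decimal)
Convert 6 tens (place-value notation) → 6×10 = 60 (decimal)
Compute lcm(57, 60) = 1140
1140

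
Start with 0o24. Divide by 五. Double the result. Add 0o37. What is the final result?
Convert 0o24 (octal) → 2×8 + 4 = 20 (decimal)
Start: 20
Convert 五 (Chinese numeral) → 5 (decimal)
20 ÷ 5 = 4
4 × 2 = 8
Convert 0o37 (octal) → 3×8 + 7 = 31 (decimal)
8 + 31 = 39
39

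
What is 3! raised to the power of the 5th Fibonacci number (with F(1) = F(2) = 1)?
Convert 3! (factorial) → 6 (decimal)
Convert the 5th Fibonacci number (with F(1) = F(2) = 1) (Fibonacci index) → 1, 1, 2, 3, 5 → 5 (decimal)
Compute 6 ^ 5 = 7776
7776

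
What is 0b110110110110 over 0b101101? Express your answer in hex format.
Convert 0b110110110110 (binary) → 2048 + 1024 + 256 + 128 + 32 + 16 + 4 + 2 = 3510 (decimal)
Convert 0b101101 (binary) → 32 + 8 + 4 + 1 = 45 (decimal)
Compute 3510 ÷ 45 = 78
Convert 78 (decimal) → 78 = 4×16 + 14 → 0x4E (hexadecimal)
0x4E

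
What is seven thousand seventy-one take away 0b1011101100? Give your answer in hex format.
Convert seven thousand seventy-one (English words) → 7×1000 + 71 = 7071 (decimal)
Convert 0b1011101100 (binary) → 512 + 128 + 64 + 32 + 8 + 4 = 748 (decimal)
Compute 7071 - 748 = 6323
Convert 6323 (decimal) → 6323 = 1×4096 + 8×256 + 11×16 + 3 → 0x18B3 (hexadecimal)
0x18B3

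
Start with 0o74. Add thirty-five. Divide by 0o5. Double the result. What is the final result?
Convert 0o74 (octal) → 7×8 + 4 = 60 (decimal)
Start: 60
Convert thirty-five (English words) → 35 (decimal)
60 + 35 = 95
Convert 0o5 (octal) → 5 (decimal)
95 ÷ 5 = 19
19 × 2 = 38
38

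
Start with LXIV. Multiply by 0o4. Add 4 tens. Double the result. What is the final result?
Convert LXIV (Roman numeral) → 50 + 10 + 4 = 64 (decimal)
Start: 64
Convert 0o4 (octal) → 4 (decimal)
64 × 4 = 256
Convert 4 tens (place-value notation) → 4×10 = 40 (decimal)
256 + 40 = 296
296 × 2 = 592
592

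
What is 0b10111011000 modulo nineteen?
Convert 0b10111011000 (binary) → 1024 + 256 + 128 + 64 + 16 + 8 = 1496 (decimal)
Convert nineteen (English words) → 19 (decimal)
Compute 1496 mod 19 = 14
14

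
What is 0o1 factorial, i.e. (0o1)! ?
Convert 0o1 (octal) → 1 (decimal)
Compute 1! = 1
1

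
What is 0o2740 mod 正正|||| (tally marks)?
Convert 0o2740 (octal) → 2×512 + 7×64 + 4×8 = 1504 (decimal)
Convert 正正|||| (tally marks) → 5 + 5 + 4 = 14 (decimal)
Compute 1504 mod 14 = 6
6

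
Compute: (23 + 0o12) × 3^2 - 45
Convert 0o12 (octal) → 1×8 + 2 = 10 (decimal)
Convert 3^2 (power) → 9 (decimal)
Expression in decimal: (23 + 10) × 9 - 45
Parentheses first: 23 + 10 = 33
Multiply: 33 × 9 = 297
Subtract: 297 - 45 = 252
252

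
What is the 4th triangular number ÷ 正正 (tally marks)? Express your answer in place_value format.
Convert the 4th triangular number (triangular index) → 4×5/2 = 10 (decimal)
Convert 正正 (tally marks) → 5 + 5 = 10 (decimal)
Compute 10 ÷ 10 = 1
Convert 1 (decimal) → 1 one (place-value notation)
1 one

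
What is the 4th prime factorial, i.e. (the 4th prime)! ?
Convert the 4th prime (prime index) → 7 (decimal)
Compute 7! = 5040
5040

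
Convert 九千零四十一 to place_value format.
Convert 九千零四十一 (Chinese numeral) → 9×1000 + 4×10 + 1 = 9041 (decimal)
Convert 9041 (decimal) → 9041 = 9×1000 + 4×10 + 1 → 9 thousands, 4 tens, 1 one (place-value notation)
9 thousands, 4 tens, 1 one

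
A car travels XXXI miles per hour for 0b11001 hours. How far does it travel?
Convert XXXI (Roman numeral) → 10 + 10 + 10 + 1 = 31 (decimal)
Convert 0b11001 (binary) → 16 + 8 + 1 = 25 (decimal)
Compute 31 × 25 = 775
775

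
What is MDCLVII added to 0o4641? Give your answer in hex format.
Convert MDCLVII (Roman numeral) → 1000 + 500 + 100 + 50 + 5 + 1 + 1 = 1657 (decimal)
Convert 0o4641 (octal) → 4×512 + 6×64 + 4×8 + 1 = 2465 (decimal)
Compute 1657 + 2465 = 4122
Convert 4122 (decimal) → 4122 = 1×4096 + 1×16 + 10 → 0x101A (hexadecimal)
0x101A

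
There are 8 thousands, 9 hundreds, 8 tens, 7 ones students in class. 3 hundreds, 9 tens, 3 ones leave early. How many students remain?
Convert 8 thousands, 9 hundreds, 8 tens, 7 ones (place-value notation) → 8×1000 + 9×100 + 8×10 + 7 = 8987 (decimal)
Convert 3 hundreds, 9 tens, 3 ones (place-value notation) → 3×100 + 9×10 + 3 = 393 (decimal)
Compute 8987 - 393 = 8594
8594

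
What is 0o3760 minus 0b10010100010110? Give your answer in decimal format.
Convert 0o3760 (octal) → 3×512 + 7×64 + 6×8 = 2032 (decimal)
Convert 0b10010100010110 (binary) → 8192 + 1024 + 256 + 16 + 4 + 2 = 9494 (decimal)
Compute 2032 - 9494 = -7462
-7462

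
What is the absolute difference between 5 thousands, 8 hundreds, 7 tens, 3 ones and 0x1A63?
Convert 5 thousands, 8 hundreds, 7 tens, 3 ones (place-value notation) → 5×1000 + 8×100 + 7×10 + 3 = 5873 (decimal)
Convert 0x1A63 (hexadecimal) → 1×4096 + 10×256 + 6×16 + 3 = 6755 (decimal)
Compute |5873 - 6755| = 882
882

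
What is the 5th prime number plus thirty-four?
The 5th prime number = 11
Convert thirty-four (English words) → 34 (decimal)
Compute 11 + 34 = 45
45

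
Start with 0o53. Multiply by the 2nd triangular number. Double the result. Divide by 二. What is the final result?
Convert 0o53 (octal) → 5×8 + 3 = 43 (decimal)
Start: 43
Convert the 2nd triangular number (triangular index) → 2×3/2 = 3 (decimal)
43 × 3 = 129
129 × 2 = 258
Convert 二 (Chinese numeral) → 2 (decimal)
258 ÷ 2 = 129
129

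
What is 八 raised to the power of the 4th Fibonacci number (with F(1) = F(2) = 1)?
Convert 八 (Chinese numeral) → 8 (decimal)
Convert the 4th Fibonacci number (with F(1) = F(2) = 1) (Fibonacci index) → 1, 1, 2, 3 → 3 (decimal)
Compute 8 ^ 3 = 512
512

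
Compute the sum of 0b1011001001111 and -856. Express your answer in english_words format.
Convert 0b1011001001111 (binary) → 4096 + 1024 + 512 + 64 + 8 + 4 + 2 + 1 = 5711 (decimal)
Compute 5711 + -856 = 4855
Convert 4855 (decimal) → 4855 = 4×1000 + 8×100 + 55 → four thousand eight hundred fifty-five (English words)
four thousand eight hundred fifty-five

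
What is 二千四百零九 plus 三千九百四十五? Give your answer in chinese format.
Convert 二千四百零九 (Chinese numeral) → 2×1000 + 4×100 + 9 = 2409 (decimal)
Convert 三千九百四十五 (Chinese numeral) → 3×1000 + 9×100 + 4×10 + 5 = 3945 (decimal)
Compute 2409 + 3945 = 6354
Convert 6354 (decimal) → 6354 = 6×1000 + 3×100 + 5×10 + 4 → 六千三百五十四 (Chinese numeral)
六千三百五十四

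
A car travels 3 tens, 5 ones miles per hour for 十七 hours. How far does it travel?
Convert 3 tens, 5 ones (place-value notation) → 3×10 + 5 = 35 (decimal)
Convert 十七 (Chinese numeral) → 1×10 + 7 = 17 (decimal)
Compute 35 × 17 = 595
595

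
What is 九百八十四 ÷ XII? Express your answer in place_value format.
Convert 九百八十四 (Chinese numeral) → 9×100 + 8×10 + 4 = 984 (decimal)
Convert XII (Roman numeral) → 10 + 1 + 1 = 12 (decimal)
Compute 984 ÷ 12 = 82
Convert 82 (decimal) → 82 = 8×10 + 2 → 8 tens, 2 ones (place-value notation)
8 tens, 2 ones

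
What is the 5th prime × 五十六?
Convert the 5th prime (prime index) → 11 (decimal)
Convert 五十六 (Chinese numeral) → 5×10 + 6 = 56 (decimal)
Compute 11 × 56 = 616
616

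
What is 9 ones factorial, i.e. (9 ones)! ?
Convert 9 ones (place-value notation) → 9 (decimal)
Compute 9! = 362880
362880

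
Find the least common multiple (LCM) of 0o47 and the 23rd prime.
Convert 0o47 (octal) → 4×8 + 7 = 39 (decimal)
Convert the 23rd prime (prime index) → 83 (decimal)
Compute lcm(39, 83) = 3237
3237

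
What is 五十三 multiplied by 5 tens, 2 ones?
Convert 五十三 (Chinese numeral) → 5×10 + 3 = 53 (decimal)
Convert 5 tens, 2 ones (place-value notation) → 5×10 + 2 = 52 (decimal)
Compute 53 × 52 = 2756
2756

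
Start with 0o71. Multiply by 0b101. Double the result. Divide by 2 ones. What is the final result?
Convert 0o71 (octal) → 7×8 + 1 = 57 (decimal)
Start: 57
Convert 0b101 (binary) → 4 + 1 = 5 (decimal)
57 × 5 = 285
285 × 2 = 570
Convert 2 ones (place-value notation) → 2 (decimal)
570 ÷ 2 = 285
285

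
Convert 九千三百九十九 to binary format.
Convert 九千三百九十九 (Chinese numeral) → 9×1000 + 3×100 + 9×10 + 9 = 9399 (decimal)
Convert 9399 (decimal) → 9399 = 8192 + 1024 + 128 + 32 + 16 + 4 + 2 + 1 → 0b10010010110111 (binary)
0b10010010110111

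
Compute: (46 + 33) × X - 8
Convert X (Roman numeral) → 10 (decimal)
Expression in decimal: (46 + 33) × 10 - 8
Parentheses first: 46 + 33 = 79
Multiply: 79 × 10 = 790
Subtract: 790 - 8 = 782
782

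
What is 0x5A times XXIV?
Convert 0x5A (hexadecimal) → 5×16 + 10 = 90 (decimal)
Convert XXIV (Roman numeral) → 10 + 10 + 4 = 24 (decimal)
Compute 90 × 24 = 2160
2160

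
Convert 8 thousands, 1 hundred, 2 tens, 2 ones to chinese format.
Convert 8 thousands, 1 hundred, 2 tens, 2 ones (place-value notation) → 8×1000 + 1×100 + 2×10 + 2 = 8122 (decimal)
Convert 8122 (decimal) → 8122 = 8×1000 + 1×100 + 2×10 + 2 → 八千一百二十二 (Chinese numeral)
八千一百二十二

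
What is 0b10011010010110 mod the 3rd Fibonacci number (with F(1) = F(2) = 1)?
Convert 0b10011010010110 (binary) → 8192 + 1024 + 512 + 128 + 16 + 4 + 2 = 9878 (decimal)
Convert the 3rd Fibonacci number (with F(1) = F(2) = 1) (Fibonacci index) → 1, 1, 2 → 2 (decimal)
Compute 9878 mod 2 = 0
0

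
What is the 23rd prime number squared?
The 23rd prime number = 83
Compute 83² = 83 × 83 = 6889
6889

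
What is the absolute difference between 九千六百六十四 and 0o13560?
Convert 九千六百六十四 (Chinese numeral) → 9×1000 + 6×100 + 6×10 + 4 = 9664 (decimal)
Convert 0o13560 (octal) → 1×4096 + 3×512 + 5×64 + 6×8 = 6000 (decimal)
Compute |9664 - 6000| = 3664
3664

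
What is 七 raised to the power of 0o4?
Convert 七 (Chinese numeral) → 7 (decimal)
Convert 0o4 (octal) → 4 (decimal)
Compute 7 ^ 4 = 2401
2401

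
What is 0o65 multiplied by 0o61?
Convert 0o65 (octal) → 6×8 + 5 = 53 (decimal)
Convert 0o61 (octal) → 6×8 + 1 = 49 (decimal)
Compute 53 × 49 = 2597
2597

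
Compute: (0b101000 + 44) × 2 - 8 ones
Convert 0b101000 (binary) → 32 + 8 = 40 (decimal)
Convert 8 ones (place-value notation) → 8 (decimal)
Expression in decimal: (40 + 44) × 2 - 8
Parentheses first: 40 + 44 = 84
Multiply: 84 × 2 = 168
Subtract: 168 - 8 = 160
160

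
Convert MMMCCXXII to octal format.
Convert MMMCCXXII (Roman numeral) → 1000 + 1000 + 1000 + 100 + 100 + 10 + 10 + 1 + 1 = 3222 (decimal)
Convert 3222 (decimal) → 3222 = 6×512 + 2×64 + 2×8 + 6 → 0o6226 (octal)
0o6226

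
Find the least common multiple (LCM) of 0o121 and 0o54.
Convert 0o121 (octal) → 1×64 + 2×8 + 1 = 81 (decimal)
Convert 0o54 (octal) → 5×8 + 4 = 44 (decimal)
Compute lcm(81, 44) = 3564
3564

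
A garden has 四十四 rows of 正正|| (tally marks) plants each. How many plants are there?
Convert 正正|| (tally marks) → 5 + 5 + 2 = 12 (decimal)
Convert 四十四 (Chinese numeral) → 4×10 + 4 = 44 (decimal)
Compute 12 × 44 = 528
528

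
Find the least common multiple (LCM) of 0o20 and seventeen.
Convert 0o20 (octal) → 2×8 = 16 (decimal)
Convert seventeen (English words) → 17 (decimal)
Compute lcm(16, 17) = 272
272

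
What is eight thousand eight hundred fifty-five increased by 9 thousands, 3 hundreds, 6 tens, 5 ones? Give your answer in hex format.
Convert eight thousand eight hundred fifty-five (English words) → 8×1000 + 8×100 + 55 = 8855 (decimal)
Convert 9 thousands, 3 hundreds, 6 tens, 5 ones (place-value notation) → 9×1000 + 3×100 + 6×10 + 5 = 9365 (decimal)
Compute 8855 + 9365 = 18220
Convert 18220 (decimal) → 18220 = 4×4096 + 7×256 + 2×16 + 12 → 0x472C (hexadecimal)
0x472C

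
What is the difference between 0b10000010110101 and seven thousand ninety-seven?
Convert 0b10000010110101 (binary) → 8192 + 128 + 32 + 16 + 4 + 1 = 8373 (decimal)
Convert seven thousand ninety-seven (English words) → 7×1000 + 97 = 7097 (decimal)
Difference: |8373 - 7097| = 1276
1276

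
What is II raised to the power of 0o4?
Convert II (Roman numeral) → 1 + 1 = 2 (decimal)
Convert 0o4 (octal) → 4 (decimal)
Compute 2 ^ 4 = 16
16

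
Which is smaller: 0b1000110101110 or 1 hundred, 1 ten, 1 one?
Convert 0b1000110101110 (binary) → 4096 + 256 + 128 + 32 + 8 + 4 + 2 = 4526 (decimal)
Convert 1 hundred, 1 ten, 1 one (place-value notation) → 1×100 + 1×10 + 1 = 111 (decimal)
Compare 4526 vs 111: smaller = 111
111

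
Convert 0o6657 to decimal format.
Convert 0o6657 (octal) → 6×512 + 6×64 + 5×8 + 7 = 3503 (decimal)
3503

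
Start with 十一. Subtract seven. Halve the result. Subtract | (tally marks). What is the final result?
Convert 十一 (Chinese numeral) → 1×10 + 1 = 11 (decimal)
Start: 11
Convert seven (English words) → 7 (decimal)
11 - 7 = 4
4 ÷ 2 = 2
Convert | (tally marks) → 1 (decimal)
2 - 1 = 1
1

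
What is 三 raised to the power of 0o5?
Convert 三 (Chinese numeral) → 3 (decimal)
Convert 0o5 (octal) → 5 (decimal)
Compute 3 ^ 5 = 243
243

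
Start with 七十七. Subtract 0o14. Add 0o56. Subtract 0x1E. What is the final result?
Convert 七十七 (Chinese numeral) → 7×10 + 7 = 77 (decimal)
Start: 77
Convert 0o14 (octal) → 1×8 + 4 = 12 (decimal)
77 - 12 = 65
Convert 0o56 (octal) → 5×8 + 6 = 46 (decimal)
65 + 46 = 111
Convert 0x1E (hexadecimal) → 1×16 + 14 = 30 (decimal)
111 - 30 = 81
81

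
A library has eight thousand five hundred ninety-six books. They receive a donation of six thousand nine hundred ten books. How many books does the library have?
Convert eight thousand five hundred ninety-six (English words) → 8×1000 + 5×100 + 96 = 8596 (decimal)
Convert six thousand nine hundred ten (English words) → 6×1000 + 9×100 + 10 = 6910 (decimal)
Compute 8596 + 6910 = 15506
15506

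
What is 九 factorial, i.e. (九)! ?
Convert 九 (Chinese numeral) → 9 (decimal)
Compute 9! = 362880
362880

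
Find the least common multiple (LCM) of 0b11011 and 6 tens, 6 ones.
Convert 0b11011 (binary) → 16 + 8 + 2 + 1 = 27 (decimal)
Convert 6 tens, 6 ones (place-value notation) → 6×10 + 6 = 66 (decimal)
Compute lcm(27, 66) = 594
594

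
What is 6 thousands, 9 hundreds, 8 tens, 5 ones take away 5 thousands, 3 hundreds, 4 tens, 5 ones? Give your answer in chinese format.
Convert 6 thousands, 9 hundreds, 8 tens, 5 ones (place-value notation) → 6×1000 + 9×100 + 8×10 + 5 = 6985 (decimal)
Convert 5 thousands, 3 hundreds, 4 tens, 5 ones (place-value notation) → 5×1000 + 3×100 + 4×10 + 5 = 5345 (decimal)
Compute 6985 - 5345 = 1640
Convert 1640 (decimal) → 1640 = 1×1000 + 6×100 + 4×10 → 一千六百四十 (Chinese numeral)
一千六百四十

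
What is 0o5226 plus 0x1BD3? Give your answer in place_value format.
Convert 0o5226 (octal) → 5×512 + 2×64 + 2×8 + 6 = 2710 (decimal)
Convert 0x1BD3 (hexadecimal) → 1×4096 + 11×256 + 13×16 + 3 = 7123 (decimal)
Compute 2710 + 7123 = 9833
Convert 9833 (decimal) → 9833 = 9×1000 + 8×100 + 3×10 + 3 → 9 thousands, 8 hundreds, 3 tens, 3 ones (place-value notation)
9 thousands, 8 hundreds, 3 tens, 3 ones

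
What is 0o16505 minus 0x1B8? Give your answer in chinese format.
Convert 0o16505 (octal) → 1×4096 + 6×512 + 5×64 + 5 = 7493 (decimal)
Convert 0x1B8 (hexadecimal) → 1×256 + 11×16 + 8 = 440 (decimal)
Compute 7493 - 440 = 7053
Convert 7053 (decimal) → 7053 = 7×1000 + 5×10 + 3 → 七千零五十三 (Chinese numeral)
七千零五十三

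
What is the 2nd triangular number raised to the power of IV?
Convert the 2nd triangular number (triangular index) → 2×3/2 = 3 (decimal)
Convert IV (Roman numeral) → 4 (decimal)
Compute 3 ^ 4 = 81
81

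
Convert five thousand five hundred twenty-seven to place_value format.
Convert five thousand five hundred twenty-seven (English words) → 5×1000 + 5×100 + 27 = 5527 (decimal)
Convert 5527 (decimal) → 5527 = 5×1000 + 5×100 + 2×10 + 7 → 5 thousands, 5 hundreds, 2 tens, 7 ones (place-value notation)
5 thousands, 5 hundreds, 2 tens, 7 ones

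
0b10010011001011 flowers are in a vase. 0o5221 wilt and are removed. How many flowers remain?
Convert 0b10010011001011 (binary) → 8192 + 1024 + 128 + 64 + 8 + 2 + 1 = 9419 (decimal)
Convert 0o5221 (octal) → 5×512 + 2×64 + 2×8 + 1 = 2705 (decimal)
Compute 9419 - 2705 = 6714
6714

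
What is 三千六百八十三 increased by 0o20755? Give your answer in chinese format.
Convert 三千六百八十三 (Chinese numeral) → 3×1000 + 6×100 + 8×10 + 3 = 3683 (decimal)
Convert 0o20755 (octal) → 2×4096 + 7×64 + 5×8 + 5 = 8685 (decimal)
Compute 3683 + 8685 = 12368
Convert 12368 (decimal) → 12368 = 1×10000 + 2×1000 + 3×100 + 6×10 + 8 → 一万二千三百六十八 (Chinese numeral)
一万二千三百六十八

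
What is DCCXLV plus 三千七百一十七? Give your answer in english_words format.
Convert DCCXLV (Roman numeral) → 500 + 100 + 100 + 40 + 5 = 745 (decimal)
Convert 三千七百一十七 (Chinese numeral) → 3×1000 + 7×100 + 1×10 + 7 = 3717 (decimal)
Compute 745 + 3717 = 4462
Convert 4462 (decimal) → 4462 = 4×1000 + 4×100 + 62 → four thousand four hundred sixty-two (English words)
four thousand four hundred sixty-two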